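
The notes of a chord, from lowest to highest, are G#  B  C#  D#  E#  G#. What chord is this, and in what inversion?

The distinct note names are G#, B, C#, D#, E#. Stacked in thirds they read C#–E#–G#–B–D#, which is a dominant ninth chord on C#.
The lowest note is G#, the fifth of the chord, so this is second inversion.

C# dominant ninth, second inversion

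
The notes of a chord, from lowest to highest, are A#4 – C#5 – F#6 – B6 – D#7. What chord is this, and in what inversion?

B major ninth, third inversion

The pitch classes A#, C#, F#, B, D# arrange in thirds as B–D#–F#–A#–C#: a B major ninth chord.
A# is the seventh of B major ninth; seventh in the bass means third inversion.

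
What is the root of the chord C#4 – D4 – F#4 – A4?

C#, D, F#, A are the tones of a D major seventh chord (D–F#–A–C#), making D the root.

D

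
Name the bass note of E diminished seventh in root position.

E

E diminished seventh is E–G–Bb–Db. Root position places the root in the bass: E.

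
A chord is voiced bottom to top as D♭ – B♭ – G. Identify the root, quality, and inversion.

G diminished, second inversion

The pitch classes Db, Bb, G arrange in thirds as G–Bb–Db: a G diminished triad.
With the fifth (Db) in the bass, the chord is in second inversion (figured bass 6/4).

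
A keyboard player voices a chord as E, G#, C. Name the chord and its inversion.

Reducing to letter names: E, G#, C. These stack in thirds as C–E–G# — a C augmented triad.
E is the third of C augmented; third in the bass means first inversion (figured bass 6).

C augmented, first inversion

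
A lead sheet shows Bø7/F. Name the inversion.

Bø7/F means B half-diminished seventh with F in the bass. F is the fifth of B half-diminished seventh (B–D–F–A), so this is second inversion.

second inversion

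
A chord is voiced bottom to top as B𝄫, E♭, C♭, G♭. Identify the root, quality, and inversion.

Cb dominant seventh, third inversion

The distinct note names are Bbb, Eb, Cb, Gb. Stacked in thirds they read Cb–Eb–Gb–Bbb, which is a dominant seventh chord on Cb.
Bbb is the seventh of Cb dominant seventh; seventh in the bass means third inversion (figured bass 4/2).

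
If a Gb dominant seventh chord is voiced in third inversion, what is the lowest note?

The seventh of Gb dominant seventh (Gb–Bb–Db–Fb) is Fb; that is the bass in third inversion.

Fb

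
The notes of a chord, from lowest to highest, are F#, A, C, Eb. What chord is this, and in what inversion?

Reducing to letter names: F#, A, C, Eb. These stack in thirds as F#–A–C–Eb — an F# diminished seventh chord.
With the root (F#) in the bass, the chord is in root position (figured bass 7).

F# diminished seventh, root position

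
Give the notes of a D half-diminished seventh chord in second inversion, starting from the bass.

The chord tones are D–F–Ab–C. With the fifth (Ab) lowest for second inversion: Ab, C, D, F.

Ab, C, D, F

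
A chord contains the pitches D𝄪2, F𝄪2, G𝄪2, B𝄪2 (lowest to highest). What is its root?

G##

D##, F##, G##, B## are the tones of a G## dominant seventh chord (G##–B##–D##–F##), making G## the root.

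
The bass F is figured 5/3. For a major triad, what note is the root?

The figures 5/3 mean the root of the chord is in the bass. If F is the root of a major triad, the root is F (chord tones F–A–C).

F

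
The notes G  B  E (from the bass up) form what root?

E

Reordering G, B, E into stacked thirds gives E–G–B; the bottom of that stack, E, is the root.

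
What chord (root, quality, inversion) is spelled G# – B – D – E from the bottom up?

E dominant seventh, first inversion

Reducing to letter names: G#, B, D, E. These stack in thirds as E–G#–B–D — an E dominant seventh chord.
G# is the third of E dominant seventh; third in the bass means first inversion (figured bass 6/5).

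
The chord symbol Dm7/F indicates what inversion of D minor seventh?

first inversion

Dm7/F means D minor seventh with F in the bass. F is the third of D minor seventh (D–F–A–C), so this is first inversion.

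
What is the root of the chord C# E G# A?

Reordering C#, E, G#, A into stacked thirds gives A–C#–E–G#; the bottom of that stack, A, is the root.

A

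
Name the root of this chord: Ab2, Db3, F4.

Db

Reordering Ab, Db, F into stacked thirds gives Db–F–Ab; the bottom of that stack, Db, is the root.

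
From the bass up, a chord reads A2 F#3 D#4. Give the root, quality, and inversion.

D# diminished, second inversion

The distinct note names are A, F#, D#. Stacked in thirds they read D#–F#–A, which is a diminished triad on D#.
A is the fifth of D# diminished; fifth in the bass means second inversion (figured bass 6/4).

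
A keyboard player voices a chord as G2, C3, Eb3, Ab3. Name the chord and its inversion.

Ab major seventh, third inversion

The pitch classes G, C, Eb, Ab arrange in thirds as Ab–C–Eb–G: an Ab major seventh chord.
With the seventh (G) in the bass, the chord is in third inversion (figured bass 4/2).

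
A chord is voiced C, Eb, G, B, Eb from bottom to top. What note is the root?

C

Reordering C, Eb, G, B into stacked thirds gives C–Eb–G–B; the bottom of that stack, C, is the root.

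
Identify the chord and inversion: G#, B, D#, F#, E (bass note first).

E major ninth, first inversion

The distinct note names are G#, B, D#, F#, E. Stacked in thirds they read E–G#–B–D#–F#, which is a major ninth chord on E.
With the third (G#) in the bass, the chord is in first inversion.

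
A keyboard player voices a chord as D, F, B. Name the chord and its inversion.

B diminished, first inversion

Reducing to letter names: D, F, B. These stack in thirds as B–D–F — a B diminished triad.
D is the third of B diminished; third in the bass means first inversion (figured bass 6).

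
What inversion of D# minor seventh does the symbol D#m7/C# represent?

third inversion

D#m7/C# means D# minor seventh with C# in the bass. C# is the seventh of D# minor seventh (D#–F#–A#–C#), so this is third inversion.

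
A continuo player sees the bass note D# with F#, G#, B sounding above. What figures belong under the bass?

4/3

The notes D#, F#, G#, B stack in thirds as G#–B–D#–F# — a G# minor seventh chord. The bass D# is the fifth, so this is second inversion: figured 4/3.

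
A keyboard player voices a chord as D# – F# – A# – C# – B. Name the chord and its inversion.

The pitch classes D#, F#, A#, C#, B arrange in thirds as B–D#–F#–A#–C#: a B major ninth chord.
With the third (D#) in the bass, the chord is in first inversion.

B major ninth, first inversion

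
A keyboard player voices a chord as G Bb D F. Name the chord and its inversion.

G minor seventh, root position

The distinct note names are G, Bb, D, F. Stacked in thirds they read G–Bb–D–F, which is a minor seventh chord on G.
G is the root of G minor seventh; root in the bass means root position (figured bass 7).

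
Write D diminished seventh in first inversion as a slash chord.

First inversion of D diminished seventh has the third (F) in the bass. As a slash chord: Ddim7/F.

Ddim7/F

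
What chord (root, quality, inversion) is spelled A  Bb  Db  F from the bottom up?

Bb minor-major seventh, third inversion

The pitch classes A, Bb, Db, F arrange in thirds as Bb–Db–F–A: a Bb minor-major seventh chord.
The lowest note is A, the seventh of the chord, so this is third inversion (figured bass 4/2).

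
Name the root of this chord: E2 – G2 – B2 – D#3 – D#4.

The distinct letter names are E, G, B, D#. Arranged as a stack of thirds they read E–G–B–D#, so E is the root (an E minor-major seventh chord).

E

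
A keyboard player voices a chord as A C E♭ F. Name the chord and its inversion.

F dominant seventh, first inversion

Reducing to letter names: A, C, Eb, F. These stack in thirds as F–A–C–Eb — an F dominant seventh chord.
With the third (A) in the bass, the chord is in first inversion (figured bass 6/5).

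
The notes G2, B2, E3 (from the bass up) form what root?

E

The distinct letter names are G, B, E. Arranged as a stack of thirds they read E–G–B, so E is the root (an E minor triad).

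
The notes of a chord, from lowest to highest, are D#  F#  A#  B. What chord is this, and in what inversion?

Reducing to letter names: D#, F#, A#, B. These stack in thirds as B–D#–F#–A# — a B major seventh chord.
With the third (D#) in the bass, the chord is in first inversion (figured bass 6/5).

B major seventh, first inversion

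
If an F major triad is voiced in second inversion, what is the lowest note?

C

In second inversion the fifth is lowest. For F major (F–A–C) that is C.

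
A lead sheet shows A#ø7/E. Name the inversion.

second inversion

A#ø7/E means A# half-diminished seventh with E in the bass. E is the fifth of A# half-diminished seventh (A#–C#–E–G#), so this is second inversion.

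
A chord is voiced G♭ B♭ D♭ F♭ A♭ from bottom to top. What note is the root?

Gb

Reordering Gb, Bb, Db, Fb, Ab into stacked thirds gives Gb–Bb–Db–Fb–Ab; the bottom of that stack, Gb, is the root.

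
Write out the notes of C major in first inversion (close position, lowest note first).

E, G, C

The chord tones are C–E–G. With the third (E) lowest for first inversion: E, G, C.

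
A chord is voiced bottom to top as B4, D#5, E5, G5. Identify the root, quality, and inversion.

The pitch classes B, D#, E, G arrange in thirds as E–G–B–D#: an E minor-major seventh chord.
The lowest note is B, the fifth of the chord, so this is second inversion (figured bass 4/3).

E minor-major seventh, second inversion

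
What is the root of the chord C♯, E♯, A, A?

A

Reordering C#, E#, A into stacked thirds gives A–C#–E#; the bottom of that stack, A, is the root.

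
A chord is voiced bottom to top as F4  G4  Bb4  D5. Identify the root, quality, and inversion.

G minor seventh, third inversion

The distinct note names are F, G, Bb, D. Stacked in thirds they read G–Bb–D–F, which is a minor seventh chord on G.
The lowest note is F, the seventh of the chord, so this is third inversion (figured bass 4/2).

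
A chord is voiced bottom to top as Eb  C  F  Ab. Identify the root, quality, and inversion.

Reducing to letter names: Eb, C, F, Ab. These stack in thirds as F–Ab–C–Eb — an F minor seventh chord.
With the seventh (Eb) in the bass, the chord is in third inversion (figured bass 4/2).

F minor seventh, third inversion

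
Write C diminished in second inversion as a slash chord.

Second inversion of C diminished has the fifth (Gb) in the bass. As a slash chord: Cdim/Gb.

Cdim/Gb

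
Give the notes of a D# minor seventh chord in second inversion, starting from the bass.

A#, C#, D#, F#

D# minor seventh is D#–F#–A#–C#. Second inversion puts the fifth (A#) in the bass, with the remaining tones above: A#, C#, D#, F#.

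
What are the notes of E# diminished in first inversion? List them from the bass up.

G#, B, E#

Spelling E# diminished: E#–G#–B. In first inversion the third is bass, giving G#, B, E# from the bottom.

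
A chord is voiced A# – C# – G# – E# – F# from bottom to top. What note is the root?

F#

The distinct letter names are A#, C#, G#, E#, F#. Arranged as a stack of thirds they read F#–A#–C#–E#–G#, so F# is the root (an F# major ninth chord).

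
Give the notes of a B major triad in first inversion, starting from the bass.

B major is B–D#–F#. First inversion puts the third (D#) in the bass, with the remaining tones above: D#, F#, B.

D#, F#, B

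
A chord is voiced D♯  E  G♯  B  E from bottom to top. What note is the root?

The distinct letter names are D#, E, G#, B. Arranged as a stack of thirds they read E–G#–B–D#, so E is the root (an E major seventh chord).

E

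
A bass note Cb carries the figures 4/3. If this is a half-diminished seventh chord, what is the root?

F

The figures 4/3 mean the fifth of the chord is in the bass. If Cb is the fifth of a half-diminished seventh chord, the root is F (chord tones F–Ab–Cb–Eb).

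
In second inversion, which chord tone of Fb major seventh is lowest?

Cb

Fb major seventh is Fb–Ab–Cb–Eb. Second inversion places the fifth in the bass: Cb.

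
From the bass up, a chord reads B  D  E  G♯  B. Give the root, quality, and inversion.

Reducing to letter names: B, D, E, G#. These stack in thirds as E–G#–B–D — an E dominant seventh chord.
With the fifth (B) in the bass, the chord is in second inversion (figured bass 4/3).

E dominant seventh, second inversion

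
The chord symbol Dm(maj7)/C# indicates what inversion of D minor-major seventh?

third inversion

Dm(maj7)/C# means D minor-major seventh with C# in the bass. C# is the seventh of D minor-major seventh (D–F–A–C#), so this is third inversion.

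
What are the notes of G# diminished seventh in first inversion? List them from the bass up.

Spelling G# diminished seventh: G#–B–D–F. In first inversion the third is bass, giving B, D, F, G# from the bottom.

B, D, F, G#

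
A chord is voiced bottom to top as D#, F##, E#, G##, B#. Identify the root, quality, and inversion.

E# dominant ninth, third inversion

Reducing to letter names: D#, F##, E#, G##, B#. These stack in thirds as E#–G##–B#–D#–F## — an E# dominant ninth chord.
D# is the seventh of E# dominant ninth; seventh in the bass means third inversion.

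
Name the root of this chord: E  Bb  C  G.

E, Bb, C, G are the tones of a C dominant seventh chord (C–E–G–Bb), making C the root.

C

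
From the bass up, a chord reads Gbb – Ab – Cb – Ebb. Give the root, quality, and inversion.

Ab diminished seventh, third inversion

Reducing to letter names: Gbb, Ab, Cb, Ebb. These stack in thirds as Ab–Cb–Ebb–Gbb — an Ab diminished seventh chord.
The lowest note is Gbb, the seventh of the chord, so this is third inversion (figured bass 4/2).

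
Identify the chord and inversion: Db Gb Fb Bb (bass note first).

Gb dominant seventh, second inversion

The pitch classes Db, Gb, Fb, Bb arrange in thirds as Gb–Bb–Db–Fb: a Gb dominant seventh chord.
Db is the fifth of Gb dominant seventh; fifth in the bass means second inversion (figured bass 4/3).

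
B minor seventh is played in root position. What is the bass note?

B

In root position the root is lowest. For B minor seventh (B–D–F#–A) that is B.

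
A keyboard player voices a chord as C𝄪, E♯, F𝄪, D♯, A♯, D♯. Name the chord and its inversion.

D# major ninth, third inversion

The distinct note names are C##, E#, F##, D#, A#. Stacked in thirds they read D#–F##–A#–C##–E#, which is a major ninth chord on D#.
C## is the seventh of D# major ninth; seventh in the bass means third inversion.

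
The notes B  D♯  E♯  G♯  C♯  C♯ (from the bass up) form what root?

C#

The distinct letter names are B, D#, E#, G#, C#. Arranged as a stack of thirds they read C#–E#–G#–B–D#, so C# is the root (a C# dominant ninth chord).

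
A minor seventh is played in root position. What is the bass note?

A

The root of A minor seventh (A–C–E–G) is A; that is the bass in root position.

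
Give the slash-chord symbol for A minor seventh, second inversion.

Am7/E

Second inversion of A minor seventh has the fifth (E) in the bass. As a slash chord: Am7/E.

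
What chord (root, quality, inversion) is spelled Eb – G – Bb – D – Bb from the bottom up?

Reducing to letter names: Eb, G, Bb, D. These stack in thirds as Eb–G–Bb–D — an Eb major seventh chord.
The lowest note is Eb, the root of the chord, so this is root position (figured bass 7).

Eb major seventh, root position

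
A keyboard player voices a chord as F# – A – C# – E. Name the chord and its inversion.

F# minor seventh, root position

The distinct note names are F#, A, C#, E. Stacked in thirds they read F#–A–C#–E, which is a minor seventh chord on F#.
With the root (F#) in the bass, the chord is in root position (figured bass 7).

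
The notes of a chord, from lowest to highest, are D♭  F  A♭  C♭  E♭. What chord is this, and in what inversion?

The distinct note names are Db, F, Ab, Cb, Eb. Stacked in thirds they read Db–F–Ab–Cb–Eb, which is a dominant ninth chord on Db.
Db is the root of Db dominant ninth; root in the bass means root position.

Db dominant ninth, root position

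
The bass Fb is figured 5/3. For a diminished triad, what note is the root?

Fb

The figures 5/3 mean the root of the chord is in the bass. If Fb is the root of a diminished triad, the root is Fb (chord tones Fb–Abb–Cbb).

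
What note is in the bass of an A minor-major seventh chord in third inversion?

The seventh of A minor-major seventh (A–C–E–G#) is G#; that is the bass in third inversion.

G#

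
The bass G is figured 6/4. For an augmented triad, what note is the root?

Cb

The figures 6/4 mean the fifth of the chord is in the bass. If G is the fifth of an augmented triad, the root is Cb (chord tones Cb–Eb–G).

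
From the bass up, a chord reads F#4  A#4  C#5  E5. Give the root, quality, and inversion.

The distinct note names are F#, A#, C#, E. Stacked in thirds they read F#–A#–C#–E, which is a dominant seventh chord on F#.
With the root (F#) in the bass, the chord is in root position (figured bass 7).

F# dominant seventh, root position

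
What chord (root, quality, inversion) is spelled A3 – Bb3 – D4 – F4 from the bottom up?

The distinct note names are A, Bb, D, F. Stacked in thirds they read Bb–D–F–A, which is a major seventh chord on Bb.
A is the seventh of Bb major seventh; seventh in the bass means third inversion (figured bass 4/2).

Bb major seventh, third inversion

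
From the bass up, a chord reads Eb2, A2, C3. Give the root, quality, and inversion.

A diminished, second inversion

Reducing to letter names: Eb, A, C. These stack in thirds as A–C–Eb — an A diminished triad.
The lowest note is Eb, the fifth of the chord, so this is second inversion (figured bass 6/4).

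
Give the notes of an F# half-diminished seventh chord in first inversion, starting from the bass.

A, C, E, F#

Spelling F# half-diminished seventh: F#–A–C–E. In first inversion the third is bass, giving A, C, E, F# from the bottom.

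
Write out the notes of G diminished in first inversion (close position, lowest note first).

The chord tones are G–Bb–Db. With the third (Bb) lowest for first inversion: Bb, Db, G.

Bb, Db, G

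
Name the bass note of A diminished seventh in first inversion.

In first inversion the third is lowest. For A diminished seventh (A–C–Eb–Gb) that is C.

C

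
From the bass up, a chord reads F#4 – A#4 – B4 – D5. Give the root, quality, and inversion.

B minor-major seventh, second inversion

Reducing to letter names: F#, A#, B, D. These stack in thirds as B–D–F#–A# — a B minor-major seventh chord.
With the fifth (F#) in the bass, the chord is in second inversion (figured bass 4/3).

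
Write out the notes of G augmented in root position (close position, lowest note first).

G augmented is G–B–D#. Root position puts the root (G) in the bass, with the remaining tones above: G, B, D#.

G, B, D#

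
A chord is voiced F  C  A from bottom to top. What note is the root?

F, C, A are the tones of an F major triad (F–A–C), making F the root.

F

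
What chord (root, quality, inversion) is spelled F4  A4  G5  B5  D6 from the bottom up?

G dominant ninth, third inversion

Reducing to letter names: F, A, G, B, D. These stack in thirds as G–B–D–F–A — a G dominant ninth chord.
F is the seventh of G dominant ninth; seventh in the bass means third inversion.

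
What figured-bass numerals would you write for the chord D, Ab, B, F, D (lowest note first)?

The notes D, Ab, B, F stack in thirds as B–D–F–Ab — a B diminished seventh chord. The bass D is the third, so this is first inversion: figured 6/5.

6/5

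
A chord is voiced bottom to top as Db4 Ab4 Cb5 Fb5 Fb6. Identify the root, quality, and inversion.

The pitch classes Db, Ab, Cb, Fb arrange in thirds as Db–Fb–Ab–Cb: a Db minor seventh chord.
With the root (Db) in the bass, the chord is in root position (figured bass 7).

Db minor seventh, root position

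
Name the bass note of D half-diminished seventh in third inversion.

In third inversion the seventh is lowest. For D half-diminished seventh (D–F–Ab–C) that is C.

C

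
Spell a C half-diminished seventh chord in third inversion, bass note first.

Bb, C, Eb, Gb

The chord tones are C–Eb–Gb–Bb. With the seventh (Bb) lowest for third inversion: Bb, C, Eb, Gb.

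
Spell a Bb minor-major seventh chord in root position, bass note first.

Spelling Bb minor-major seventh: Bb–Db–F–A. In root position the root is bass, giving Bb, Db, F, A from the bottom.

Bb, Db, F, A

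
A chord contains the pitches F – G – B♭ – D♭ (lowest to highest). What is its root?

Reordering F, G, Bb, Db into stacked thirds gives G–Bb–Db–F; the bottom of that stack, G, is the root.

G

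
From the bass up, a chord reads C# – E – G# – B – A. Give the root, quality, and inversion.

Reducing to letter names: C#, E, G#, B, A. These stack in thirds as A–C#–E–G#–B — an A major ninth chord.
The lowest note is C#, the third of the chord, so this is first inversion.

A major ninth, first inversion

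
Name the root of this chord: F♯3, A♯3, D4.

D

Reordering F#, A#, D into stacked thirds gives D–F#–A#; the bottom of that stack, D, is the root.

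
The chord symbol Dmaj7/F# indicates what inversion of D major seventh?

first inversion

Dmaj7/F# means D major seventh with F# in the bass. F# is the third of D major seventh (D–F#–A–C#), so this is first inversion.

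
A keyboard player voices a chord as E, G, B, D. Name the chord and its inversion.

Reducing to letter names: E, G, B, D. These stack in thirds as E–G–B–D — an E minor seventh chord.
The lowest note is E, the root of the chord, so this is root position (figured bass 7).

E minor seventh, root position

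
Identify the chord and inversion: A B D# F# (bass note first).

B dominant seventh, third inversion

The pitch classes A, B, D#, F# arrange in thirds as B–D#–F#–A: a B dominant seventh chord.
With the seventh (A) in the bass, the chord is in third inversion (figured bass 4/2).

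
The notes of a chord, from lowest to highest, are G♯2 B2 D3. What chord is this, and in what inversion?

The pitch classes G#, B, D arrange in thirds as G#–B–D: a G# diminished triad.
The lowest note is G#, the root of the chord, so this is root position (figured bass 5/3).

G# diminished, root position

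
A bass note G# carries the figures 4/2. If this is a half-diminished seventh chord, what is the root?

A#

The figures 4/2 mean the seventh of the chord is in the bass. If G# is the seventh of a half-diminished seventh chord, the root is A# (chord tones A#–C#–E–G#).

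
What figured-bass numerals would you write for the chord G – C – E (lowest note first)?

6/4

The notes G, C, E stack in thirds as C–E–G — a C major triad. The bass G is the fifth, so this is second inversion: figured 6/4.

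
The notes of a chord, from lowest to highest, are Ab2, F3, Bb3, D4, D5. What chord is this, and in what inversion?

Reducing to letter names: Ab, F, Bb, D. These stack in thirds as Bb–D–F–Ab — a Bb dominant seventh chord.
With the seventh (Ab) in the bass, the chord is in third inversion (figured bass 4/2).

Bb dominant seventh, third inversion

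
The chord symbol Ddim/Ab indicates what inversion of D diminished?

Ddim/Ab means D diminished with Ab in the bass. Ab is the fifth of D diminished (D–F–Ab), so this is second inversion.

second inversion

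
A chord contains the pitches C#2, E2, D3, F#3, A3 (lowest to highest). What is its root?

C#, E, D, F#, A are the tones of a D major ninth chord (D–F#–A–C#–E), making D the root.

D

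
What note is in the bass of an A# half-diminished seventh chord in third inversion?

A# half-diminished seventh is A#–C#–E–G#. Third inversion places the seventh in the bass: G#.

G#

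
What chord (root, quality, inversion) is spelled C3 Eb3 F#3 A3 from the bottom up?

F# diminished seventh, second inversion

Reducing to letter names: C, Eb, F#, A. These stack in thirds as F#–A–C–Eb — an F# diminished seventh chord.
With the fifth (C) in the bass, the chord is in second inversion (figured bass 4/3).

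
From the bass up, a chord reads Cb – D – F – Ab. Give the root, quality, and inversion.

Reducing to letter names: Cb, D, F, Ab. These stack in thirds as D–F–Ab–Cb — a D diminished seventh chord.
With the seventh (Cb) in the bass, the chord is in third inversion (figured bass 4/2).

D diminished seventh, third inversion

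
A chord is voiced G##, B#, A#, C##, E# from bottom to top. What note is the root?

A#

G##, B#, A#, C##, E# are the tones of an A# major ninth chord (A#–C##–E#–G##–B#), making A# the root.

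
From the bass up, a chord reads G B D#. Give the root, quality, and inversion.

G augmented, root position

The distinct note names are G, B, D#. Stacked in thirds they read G–B–D#, which is an augmented triad on G.
G is the root of G augmented; root in the bass means root position (figured bass 5/3).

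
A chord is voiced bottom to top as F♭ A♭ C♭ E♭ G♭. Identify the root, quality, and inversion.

Fb major ninth, root position

Reducing to letter names: Fb, Ab, Cb, Eb, Gb. These stack in thirds as Fb–Ab–Cb–Eb–Gb — an Fb major ninth chord.
The lowest note is Fb, the root of the chord, so this is root position.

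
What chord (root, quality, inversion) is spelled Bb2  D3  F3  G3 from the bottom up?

G minor seventh, first inversion

The distinct note names are Bb, D, F, G. Stacked in thirds they read G–Bb–D–F, which is a minor seventh chord on G.
Bb is the third of G minor seventh; third in the bass means first inversion (figured bass 6/5).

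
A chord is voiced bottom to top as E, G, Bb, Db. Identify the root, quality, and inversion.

The distinct note names are E, G, Bb, Db. Stacked in thirds they read E–G–Bb–Db, which is a diminished seventh chord on E.
E is the root of E diminished seventh; root in the bass means root position (figured bass 7).

E diminished seventh, root position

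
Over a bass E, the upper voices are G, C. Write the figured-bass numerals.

The notes E, G, C stack in thirds as C–E–G — a C major triad. The bass E is the third, so this is first inversion: figured 6.

6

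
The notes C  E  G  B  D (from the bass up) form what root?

C

Reordering C, E, G, B, D into stacked thirds gives C–E–G–B–D; the bottom of that stack, C, is the root.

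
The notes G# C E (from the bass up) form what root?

C

G#, C, E are the tones of a C augmented triad (C–E–G#), making C the root.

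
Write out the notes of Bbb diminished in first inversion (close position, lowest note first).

Dbb, Fbb, Bbb

Spelling Bbb diminished: Bbb–Dbb–Fbb. In first inversion the third is bass, giving Dbb, Fbb, Bbb from the bottom.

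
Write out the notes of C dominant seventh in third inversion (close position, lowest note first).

Bb, C, E, G

The chord tones are C–E–G–Bb. With the seventh (Bb) lowest for third inversion: Bb, C, E, G.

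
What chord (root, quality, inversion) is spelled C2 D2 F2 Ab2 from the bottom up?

D half-diminished seventh, third inversion

The distinct note names are C, D, F, Ab. Stacked in thirds they read D–F–Ab–C, which is a half-diminished seventh chord on D.
C is the seventh of D half-diminished seventh; seventh in the bass means third inversion (figured bass 4/2).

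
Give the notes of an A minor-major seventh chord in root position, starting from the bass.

A minor-major seventh is A–C–E–G#. Root position puts the root (A) in the bass, with the remaining tones above: A, C, E, G#.

A, C, E, G#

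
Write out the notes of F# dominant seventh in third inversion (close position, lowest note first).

F# dominant seventh is F#–A#–C#–E. Third inversion puts the seventh (E) in the bass, with the remaining tones above: E, F#, A#, C#.

E, F#, A#, C#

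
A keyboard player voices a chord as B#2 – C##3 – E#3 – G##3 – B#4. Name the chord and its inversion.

C## minor seventh, third inversion

Reducing to letter names: B#, C##, E#, G##. These stack in thirds as C##–E#–G##–B# — a C## minor seventh chord.
With the seventh (B#) in the bass, the chord is in third inversion (figured bass 4/2).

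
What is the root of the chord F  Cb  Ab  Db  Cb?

Reordering F, Cb, Ab, Db into stacked thirds gives Db–F–Ab–Cb; the bottom of that stack, Db, is the root.

Db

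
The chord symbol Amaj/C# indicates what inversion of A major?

first inversion

Amaj/C# means A major with C# in the bass. C# is the third of A major (A–C#–E), so this is first inversion.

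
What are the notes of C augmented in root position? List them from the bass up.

C, E, G#

The chord tones are C–E–G#. With the root (C) lowest for root position: C, E, G#.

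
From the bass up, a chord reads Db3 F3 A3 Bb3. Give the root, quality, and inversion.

Bb minor-major seventh, first inversion

The distinct note names are Db, F, A, Bb. Stacked in thirds they read Bb–Db–F–A, which is a minor-major seventh chord on Bb.
With the third (Db) in the bass, the chord is in first inversion (figured bass 6/5).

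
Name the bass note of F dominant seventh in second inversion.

C

F dominant seventh is F–A–C–Eb. Second inversion places the fifth in the bass: C.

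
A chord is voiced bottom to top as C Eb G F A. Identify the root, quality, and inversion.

The distinct note names are C, Eb, G, F, A. Stacked in thirds they read F–A–C–Eb–G, which is a dominant ninth chord on F.
The lowest note is C, the fifth of the chord, so this is second inversion.

F dominant ninth, second inversion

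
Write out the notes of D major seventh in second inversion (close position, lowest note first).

A, C#, D, F#

Spelling D major seventh: D–F#–A–C#. In second inversion the fifth is bass, giving A, C#, D, F# from the bottom.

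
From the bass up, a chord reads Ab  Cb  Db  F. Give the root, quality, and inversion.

Db dominant seventh, second inversion

Reducing to letter names: Ab, Cb, Db, F. These stack in thirds as Db–F–Ab–Cb — a Db dominant seventh chord.
The lowest note is Ab, the fifth of the chord, so this is second inversion (figured bass 4/3).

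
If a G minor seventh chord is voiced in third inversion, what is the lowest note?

F

G minor seventh is G–Bb–D–F. Third inversion places the seventh in the bass: F.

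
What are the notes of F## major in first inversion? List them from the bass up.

A##, C##, F##

Spelling F## major: F##–A##–C##. In first inversion the third is bass, giving A##, C##, F## from the bottom.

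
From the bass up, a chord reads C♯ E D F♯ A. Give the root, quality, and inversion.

D major ninth, third inversion

The pitch classes C#, E, D, F#, A arrange in thirds as D–F#–A–C#–E: a D major ninth chord.
The lowest note is C#, the seventh of the chord, so this is third inversion.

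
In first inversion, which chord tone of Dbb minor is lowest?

The third of Dbb minor (Dbb–Fbb–Abb) is Fbb; that is the bass in first inversion.

Fbb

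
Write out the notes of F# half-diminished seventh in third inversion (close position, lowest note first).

E, F#, A, C

The chord tones are F#–A–C–E. With the seventh (E) lowest for third inversion: E, F#, A, C.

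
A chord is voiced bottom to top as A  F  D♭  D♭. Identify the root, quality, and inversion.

Reducing to letter names: A, F, Db. These stack in thirds as Db–F–A — a Db augmented triad.
The lowest note is A, the fifth of the chord, so this is second inversion (figured bass 6/4).

Db augmented, second inversion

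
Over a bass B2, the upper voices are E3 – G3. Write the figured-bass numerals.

The notes B, E, G stack in thirds as E–G–B — an E minor triad. The bass B is the fifth, so this is second inversion: figured 6/4.

6/4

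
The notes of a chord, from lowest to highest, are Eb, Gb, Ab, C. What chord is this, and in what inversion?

Ab dominant seventh, second inversion

The distinct note names are Eb, Gb, Ab, C. Stacked in thirds they read Ab–C–Eb–Gb, which is a dominant seventh chord on Ab.
Eb is the fifth of Ab dominant seventh; fifth in the bass means second inversion (figured bass 4/3).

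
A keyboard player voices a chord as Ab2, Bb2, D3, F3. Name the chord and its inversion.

The pitch classes Ab, Bb, D, F arrange in thirds as Bb–D–F–Ab: a Bb dominant seventh chord.
Ab is the seventh of Bb dominant seventh; seventh in the bass means third inversion (figured bass 4/2).

Bb dominant seventh, third inversion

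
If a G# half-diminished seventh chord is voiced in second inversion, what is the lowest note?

The fifth of G# half-diminished seventh (G#–B–D–F#) is D; that is the bass in second inversion.

D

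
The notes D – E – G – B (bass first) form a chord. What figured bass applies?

4/2

The notes D, E, G, B stack in thirds as E–G–B–D — an E minor seventh chord. The bass D is the seventh, so this is third inversion: figured 4/2.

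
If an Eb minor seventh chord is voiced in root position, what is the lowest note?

Eb minor seventh is Eb–Gb–Bb–Db. Root position places the root in the bass: Eb.

Eb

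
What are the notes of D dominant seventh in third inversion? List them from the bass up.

The chord tones are D–F#–A–C. With the seventh (C) lowest for third inversion: C, D, F#, A.

C, D, F#, A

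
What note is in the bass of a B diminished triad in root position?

B

In root position the root is lowest. For B diminished (B–D–F) that is B.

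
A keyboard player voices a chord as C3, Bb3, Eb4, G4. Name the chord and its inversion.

The distinct note names are C, Bb, Eb, G. Stacked in thirds they read C–Eb–G–Bb, which is a minor seventh chord on C.
The lowest note is C, the root of the chord, so this is root position (figured bass 7).

C minor seventh, root position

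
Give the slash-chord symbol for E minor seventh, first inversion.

Em7/G

First inversion of E minor seventh has the third (G) in the bass. As a slash chord: Em7/G.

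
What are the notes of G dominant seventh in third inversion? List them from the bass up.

F, G, B, D

G dominant seventh is G–B–D–F. Third inversion puts the seventh (F) in the bass, with the remaining tones above: F, G, B, D.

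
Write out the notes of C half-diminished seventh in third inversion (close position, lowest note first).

C half-diminished seventh is C–Eb–Gb–Bb. Third inversion puts the seventh (Bb) in the bass, with the remaining tones above: Bb, C, Eb, Gb.

Bb, C, Eb, Gb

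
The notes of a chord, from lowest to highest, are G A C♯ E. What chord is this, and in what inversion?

A dominant seventh, third inversion

The distinct note names are G, A, C#, E. Stacked in thirds they read A–C#–E–G, which is a dominant seventh chord on A.
The lowest note is G, the seventh of the chord, so this is third inversion (figured bass 4/2).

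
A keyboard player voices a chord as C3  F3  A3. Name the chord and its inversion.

F major, second inversion

The pitch classes C, F, A arrange in thirds as F–A–C: an F major triad.
The lowest note is C, the fifth of the chord, so this is second inversion (figured bass 6/4).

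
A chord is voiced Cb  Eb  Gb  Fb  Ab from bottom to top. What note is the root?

Cb, Eb, Gb, Fb, Ab are the tones of an Fb major ninth chord (Fb–Ab–Cb–Eb–Gb), making Fb the root.

Fb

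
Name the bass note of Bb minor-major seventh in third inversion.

A

Bb minor-major seventh is Bb–Db–F–A. Third inversion places the seventh in the bass: A.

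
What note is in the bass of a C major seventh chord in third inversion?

B

In third inversion the seventh is lowest. For C major seventh (C–E–G–B) that is B.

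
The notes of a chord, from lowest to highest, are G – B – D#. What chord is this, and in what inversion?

G augmented, root position

Reducing to letter names: G, B, D#. These stack in thirds as G–B–D# — a G augmented triad.
With the root (G) in the bass, the chord is in root position (figured bass 5/3).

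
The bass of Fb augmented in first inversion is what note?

Fb augmented is Fb–Ab–C. First inversion places the third in the bass: Ab.

Ab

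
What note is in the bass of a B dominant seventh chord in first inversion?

D#

The third of B dominant seventh (B–D#–F#–A) is D#; that is the bass in first inversion.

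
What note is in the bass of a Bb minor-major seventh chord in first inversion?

The third of Bb minor-major seventh (Bb–Db–F–A) is Db; that is the bass in first inversion.

Db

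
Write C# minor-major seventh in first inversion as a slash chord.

First inversion of C# minor-major seventh has the third (E) in the bass. As a slash chord: C#m(maj7)/E.

C#m(maj7)/E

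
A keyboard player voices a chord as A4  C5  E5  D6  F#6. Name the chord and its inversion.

D dominant ninth, second inversion

The pitch classes A, C, E, D, F# arrange in thirds as D–F#–A–C–E: a D dominant ninth chord.
A is the fifth of D dominant ninth; fifth in the bass means second inversion.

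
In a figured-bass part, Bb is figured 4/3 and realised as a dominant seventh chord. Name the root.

The figures 4/3 mean the fifth of the chord is in the bass. If Bb is the fifth of a dominant seventh chord, the root is Eb (chord tones Eb–G–Bb–Db).

Eb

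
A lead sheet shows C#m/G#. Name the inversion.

C#m/G# means C# minor with G# in the bass. G# is the fifth of C# minor (C#–E–G#), so this is second inversion.

second inversion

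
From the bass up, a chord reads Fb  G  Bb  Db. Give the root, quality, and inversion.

Reducing to letter names: Fb, G, Bb, Db. These stack in thirds as G–Bb–Db–Fb — a G diminished seventh chord.
With the seventh (Fb) in the bass, the chord is in third inversion (figured bass 4/2).

G diminished seventh, third inversion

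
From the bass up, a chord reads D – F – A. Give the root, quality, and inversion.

Reducing to letter names: D, F, A. These stack in thirds as D–F–A — a D minor triad.
The lowest note is D, the root of the chord, so this is root position (figured bass 5/3).

D minor, root position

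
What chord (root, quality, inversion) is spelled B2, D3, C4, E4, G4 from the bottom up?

The distinct note names are B, D, C, E, G. Stacked in thirds they read C–E–G–B–D, which is a major ninth chord on C.
With the seventh (B) in the bass, the chord is in third inversion.

C major ninth, third inversion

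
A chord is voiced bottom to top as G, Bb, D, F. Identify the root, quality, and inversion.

G minor seventh, root position

The distinct note names are G, Bb, D, F. Stacked in thirds they read G–Bb–D–F, which is a minor seventh chord on G.
With the root (G) in the bass, the chord is in root position (figured bass 7).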